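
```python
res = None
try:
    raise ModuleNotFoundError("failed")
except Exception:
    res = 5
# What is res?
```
5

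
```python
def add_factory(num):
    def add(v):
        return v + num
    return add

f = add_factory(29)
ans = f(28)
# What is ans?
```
57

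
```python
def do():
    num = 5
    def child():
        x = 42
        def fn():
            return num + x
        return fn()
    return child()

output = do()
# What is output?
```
47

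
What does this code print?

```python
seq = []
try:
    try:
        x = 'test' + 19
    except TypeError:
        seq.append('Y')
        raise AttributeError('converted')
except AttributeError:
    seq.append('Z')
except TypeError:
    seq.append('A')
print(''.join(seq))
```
YZ

New AttributeError raised, caught by outer AttributeError handler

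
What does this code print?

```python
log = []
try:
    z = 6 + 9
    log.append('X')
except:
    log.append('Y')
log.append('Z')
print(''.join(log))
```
XZ

No exception, try block completes normally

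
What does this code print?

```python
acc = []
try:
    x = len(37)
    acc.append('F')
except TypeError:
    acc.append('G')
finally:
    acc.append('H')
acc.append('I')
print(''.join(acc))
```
GHI

finally always runs, even after exception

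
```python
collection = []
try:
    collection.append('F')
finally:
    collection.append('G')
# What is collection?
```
['F', 'G']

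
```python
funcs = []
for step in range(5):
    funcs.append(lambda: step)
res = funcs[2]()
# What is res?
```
4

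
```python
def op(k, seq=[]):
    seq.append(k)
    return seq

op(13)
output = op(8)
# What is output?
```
[13, 8]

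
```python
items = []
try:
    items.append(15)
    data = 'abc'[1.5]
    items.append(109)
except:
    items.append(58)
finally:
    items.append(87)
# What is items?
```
[15, 58, 87]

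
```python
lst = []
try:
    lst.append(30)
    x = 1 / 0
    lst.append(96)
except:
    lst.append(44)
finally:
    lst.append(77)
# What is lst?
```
[30, 44, 77]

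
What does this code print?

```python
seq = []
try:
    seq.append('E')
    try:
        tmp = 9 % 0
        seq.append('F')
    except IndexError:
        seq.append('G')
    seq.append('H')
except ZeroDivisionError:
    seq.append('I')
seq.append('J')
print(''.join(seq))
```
EIJ

Inner handler doesn't match, propagates to outer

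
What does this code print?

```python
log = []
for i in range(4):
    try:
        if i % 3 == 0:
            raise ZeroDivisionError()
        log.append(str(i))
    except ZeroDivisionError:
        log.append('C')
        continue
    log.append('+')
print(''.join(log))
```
C1+2+C

continue in except skips rest of loop body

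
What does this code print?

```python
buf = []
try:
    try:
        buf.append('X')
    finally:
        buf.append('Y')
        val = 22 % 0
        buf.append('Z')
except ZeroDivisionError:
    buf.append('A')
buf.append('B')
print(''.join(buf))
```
XYAB

Exception in inner finally caught by outer except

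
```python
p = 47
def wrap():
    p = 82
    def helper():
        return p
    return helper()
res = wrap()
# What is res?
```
82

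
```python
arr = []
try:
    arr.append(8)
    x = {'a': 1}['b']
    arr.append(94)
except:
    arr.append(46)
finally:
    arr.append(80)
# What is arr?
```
[8, 46, 80]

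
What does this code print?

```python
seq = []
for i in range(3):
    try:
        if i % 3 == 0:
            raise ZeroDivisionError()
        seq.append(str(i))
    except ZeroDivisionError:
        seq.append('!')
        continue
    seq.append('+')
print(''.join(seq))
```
!1+2+

continue in except skips rest of loop body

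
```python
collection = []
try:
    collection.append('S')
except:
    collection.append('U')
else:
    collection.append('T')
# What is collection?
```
['S', 'T']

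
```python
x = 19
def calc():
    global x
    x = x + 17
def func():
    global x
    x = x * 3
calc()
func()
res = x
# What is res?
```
108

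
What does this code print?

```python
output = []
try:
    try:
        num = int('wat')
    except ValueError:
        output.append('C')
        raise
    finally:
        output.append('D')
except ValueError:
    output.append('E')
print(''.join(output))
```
CDE

finally runs before re-raised exception propagates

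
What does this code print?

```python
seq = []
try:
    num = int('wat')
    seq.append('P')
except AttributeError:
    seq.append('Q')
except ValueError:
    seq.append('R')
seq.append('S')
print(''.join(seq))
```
RS

ValueError is caught by its specific handler, not AttributeError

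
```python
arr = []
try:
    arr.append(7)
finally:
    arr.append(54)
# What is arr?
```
[7, 54]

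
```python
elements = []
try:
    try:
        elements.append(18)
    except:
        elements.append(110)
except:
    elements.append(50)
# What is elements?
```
[18]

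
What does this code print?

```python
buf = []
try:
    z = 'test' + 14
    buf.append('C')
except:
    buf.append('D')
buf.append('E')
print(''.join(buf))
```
DE

Exception raised in try, caught by bare except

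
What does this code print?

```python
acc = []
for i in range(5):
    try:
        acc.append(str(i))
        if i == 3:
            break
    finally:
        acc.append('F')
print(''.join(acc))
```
0F1F2F3F

finally runs even when breaking out of loop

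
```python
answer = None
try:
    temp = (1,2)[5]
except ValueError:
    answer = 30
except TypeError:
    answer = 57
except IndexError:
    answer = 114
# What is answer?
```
114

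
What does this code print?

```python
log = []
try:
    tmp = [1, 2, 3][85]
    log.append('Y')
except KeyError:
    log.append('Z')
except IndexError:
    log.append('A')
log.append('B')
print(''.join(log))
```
AB

IndexError is caught by its specific handler, not KeyError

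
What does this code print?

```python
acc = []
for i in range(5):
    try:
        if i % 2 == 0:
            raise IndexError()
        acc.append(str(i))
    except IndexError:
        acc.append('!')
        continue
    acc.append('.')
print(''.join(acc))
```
!1.!3.!

continue in except skips rest of loop body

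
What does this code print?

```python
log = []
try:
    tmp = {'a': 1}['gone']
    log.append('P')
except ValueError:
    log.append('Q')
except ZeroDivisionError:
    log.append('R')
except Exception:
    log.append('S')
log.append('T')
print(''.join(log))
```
ST

KeyError not specifically caught, falls to Exception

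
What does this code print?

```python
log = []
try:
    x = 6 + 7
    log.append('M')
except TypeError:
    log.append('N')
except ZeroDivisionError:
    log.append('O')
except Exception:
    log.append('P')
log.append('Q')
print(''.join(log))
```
MQ

No exception, try block completes normally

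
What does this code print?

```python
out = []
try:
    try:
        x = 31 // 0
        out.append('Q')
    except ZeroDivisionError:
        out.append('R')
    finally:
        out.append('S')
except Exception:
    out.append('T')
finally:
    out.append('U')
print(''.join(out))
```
RSU

Both finally blocks run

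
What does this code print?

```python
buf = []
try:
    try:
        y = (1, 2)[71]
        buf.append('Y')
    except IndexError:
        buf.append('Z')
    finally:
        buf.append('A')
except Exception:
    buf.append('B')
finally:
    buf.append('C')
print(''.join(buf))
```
ZAC

Both finally blocks run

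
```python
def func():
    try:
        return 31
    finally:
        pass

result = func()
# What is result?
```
31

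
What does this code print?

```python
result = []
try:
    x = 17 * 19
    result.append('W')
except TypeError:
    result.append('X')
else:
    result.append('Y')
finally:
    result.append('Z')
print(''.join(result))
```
WYZ

else runs before finally when no exception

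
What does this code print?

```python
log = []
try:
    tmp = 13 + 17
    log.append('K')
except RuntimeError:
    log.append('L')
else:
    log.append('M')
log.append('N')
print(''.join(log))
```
KMN

else block runs when no exception occurs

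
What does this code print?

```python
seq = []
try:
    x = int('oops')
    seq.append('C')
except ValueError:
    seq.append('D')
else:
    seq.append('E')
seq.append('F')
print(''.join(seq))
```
DF

else block skipped when exception is caught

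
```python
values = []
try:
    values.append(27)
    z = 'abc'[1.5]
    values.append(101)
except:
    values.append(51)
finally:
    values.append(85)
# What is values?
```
[27, 51, 85]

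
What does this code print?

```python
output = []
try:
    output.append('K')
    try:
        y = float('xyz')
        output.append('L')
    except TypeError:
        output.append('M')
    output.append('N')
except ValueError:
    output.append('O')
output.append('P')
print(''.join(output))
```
KOP

Inner handler doesn't match, propagates to outer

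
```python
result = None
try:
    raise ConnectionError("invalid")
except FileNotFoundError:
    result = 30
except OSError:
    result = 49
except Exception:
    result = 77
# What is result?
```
49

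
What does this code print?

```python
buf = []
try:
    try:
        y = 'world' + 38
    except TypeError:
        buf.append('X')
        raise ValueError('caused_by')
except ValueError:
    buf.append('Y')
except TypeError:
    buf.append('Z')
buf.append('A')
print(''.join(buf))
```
XYA

ValueError raised and caught, original TypeError not re-raised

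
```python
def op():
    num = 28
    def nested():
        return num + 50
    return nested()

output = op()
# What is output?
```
78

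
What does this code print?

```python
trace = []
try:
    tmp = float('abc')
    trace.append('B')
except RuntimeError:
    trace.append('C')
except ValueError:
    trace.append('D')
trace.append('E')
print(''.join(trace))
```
DE

ValueError is caught by its specific handler, not RuntimeError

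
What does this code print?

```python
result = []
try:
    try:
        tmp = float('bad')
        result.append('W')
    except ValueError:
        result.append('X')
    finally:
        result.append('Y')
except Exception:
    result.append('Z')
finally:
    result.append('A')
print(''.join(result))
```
XYA

Both finally blocks run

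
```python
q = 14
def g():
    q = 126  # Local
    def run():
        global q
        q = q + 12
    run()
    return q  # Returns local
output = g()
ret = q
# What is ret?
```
26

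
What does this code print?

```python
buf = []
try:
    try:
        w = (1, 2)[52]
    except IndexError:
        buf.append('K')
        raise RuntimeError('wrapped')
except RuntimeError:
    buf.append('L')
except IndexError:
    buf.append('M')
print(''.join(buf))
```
KL

New RuntimeError raised, caught by outer RuntimeError handler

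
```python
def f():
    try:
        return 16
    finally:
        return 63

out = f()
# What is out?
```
63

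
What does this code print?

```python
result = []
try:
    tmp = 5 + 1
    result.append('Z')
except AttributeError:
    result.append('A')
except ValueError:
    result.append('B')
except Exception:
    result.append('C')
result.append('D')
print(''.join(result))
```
ZD

No exception, try block completes normally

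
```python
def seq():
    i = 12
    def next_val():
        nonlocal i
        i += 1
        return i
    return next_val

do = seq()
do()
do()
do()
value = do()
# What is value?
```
16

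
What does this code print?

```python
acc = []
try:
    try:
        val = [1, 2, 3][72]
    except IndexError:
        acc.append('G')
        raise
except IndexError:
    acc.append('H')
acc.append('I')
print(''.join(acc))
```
GHI

raise without argument re-raises current exception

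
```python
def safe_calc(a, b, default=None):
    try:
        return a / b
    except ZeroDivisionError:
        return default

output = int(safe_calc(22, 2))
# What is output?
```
11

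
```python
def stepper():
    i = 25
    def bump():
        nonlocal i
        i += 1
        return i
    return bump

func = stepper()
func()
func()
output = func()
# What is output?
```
28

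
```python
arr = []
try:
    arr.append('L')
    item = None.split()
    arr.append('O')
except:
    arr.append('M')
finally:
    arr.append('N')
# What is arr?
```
['L', 'M', 'N']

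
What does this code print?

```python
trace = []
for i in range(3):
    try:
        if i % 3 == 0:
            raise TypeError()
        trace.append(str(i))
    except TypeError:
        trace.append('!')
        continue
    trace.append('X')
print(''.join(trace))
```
!1X2X

continue in except skips rest of loop body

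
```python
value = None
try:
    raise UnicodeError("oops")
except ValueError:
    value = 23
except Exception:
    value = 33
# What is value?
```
23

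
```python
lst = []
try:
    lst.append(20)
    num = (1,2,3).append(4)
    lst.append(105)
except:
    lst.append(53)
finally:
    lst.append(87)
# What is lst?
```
[20, 53, 87]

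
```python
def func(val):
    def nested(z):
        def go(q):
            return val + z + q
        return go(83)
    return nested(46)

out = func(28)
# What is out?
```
157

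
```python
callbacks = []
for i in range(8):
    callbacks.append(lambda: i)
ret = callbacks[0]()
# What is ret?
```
7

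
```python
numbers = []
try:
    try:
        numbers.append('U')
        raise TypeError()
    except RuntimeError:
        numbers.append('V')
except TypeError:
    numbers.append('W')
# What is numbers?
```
['U', 'W']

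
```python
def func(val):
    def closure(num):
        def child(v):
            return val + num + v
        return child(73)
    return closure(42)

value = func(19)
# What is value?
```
134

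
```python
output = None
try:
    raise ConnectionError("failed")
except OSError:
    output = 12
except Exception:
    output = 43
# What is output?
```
12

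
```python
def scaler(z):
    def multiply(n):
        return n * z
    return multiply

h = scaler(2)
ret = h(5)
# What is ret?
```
10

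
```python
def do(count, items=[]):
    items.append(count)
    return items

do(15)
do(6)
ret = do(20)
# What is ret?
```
[15, 6, 20]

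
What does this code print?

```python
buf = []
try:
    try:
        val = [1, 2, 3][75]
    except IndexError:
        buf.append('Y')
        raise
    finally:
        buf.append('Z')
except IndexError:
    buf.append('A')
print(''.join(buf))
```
YZA

finally runs before re-raised exception propagates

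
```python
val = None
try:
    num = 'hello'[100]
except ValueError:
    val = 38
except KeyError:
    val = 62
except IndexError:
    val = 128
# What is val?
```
128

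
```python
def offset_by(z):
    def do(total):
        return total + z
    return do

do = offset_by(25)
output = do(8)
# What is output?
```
33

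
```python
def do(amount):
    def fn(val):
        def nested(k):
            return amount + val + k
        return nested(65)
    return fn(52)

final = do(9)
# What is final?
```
126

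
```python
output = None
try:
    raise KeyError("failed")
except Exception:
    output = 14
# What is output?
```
14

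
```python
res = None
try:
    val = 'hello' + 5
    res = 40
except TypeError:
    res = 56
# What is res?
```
56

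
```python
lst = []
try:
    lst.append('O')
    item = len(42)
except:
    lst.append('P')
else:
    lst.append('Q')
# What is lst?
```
['O', 'P']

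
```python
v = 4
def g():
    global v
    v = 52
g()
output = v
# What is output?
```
52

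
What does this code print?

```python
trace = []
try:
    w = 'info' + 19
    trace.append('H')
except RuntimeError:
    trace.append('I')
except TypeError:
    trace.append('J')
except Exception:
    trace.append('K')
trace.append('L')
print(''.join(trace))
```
JL

TypeError matches before generic Exception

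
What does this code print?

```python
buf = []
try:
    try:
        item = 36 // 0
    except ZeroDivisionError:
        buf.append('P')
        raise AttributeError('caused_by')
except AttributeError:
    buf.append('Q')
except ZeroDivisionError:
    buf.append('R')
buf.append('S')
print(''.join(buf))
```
PQS

AttributeError raised and caught, original ZeroDivisionError not re-raised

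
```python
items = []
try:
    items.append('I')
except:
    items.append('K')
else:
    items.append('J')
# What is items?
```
['I', 'J']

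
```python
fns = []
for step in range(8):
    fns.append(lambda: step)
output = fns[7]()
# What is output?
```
7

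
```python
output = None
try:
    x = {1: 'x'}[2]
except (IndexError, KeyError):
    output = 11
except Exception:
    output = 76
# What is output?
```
11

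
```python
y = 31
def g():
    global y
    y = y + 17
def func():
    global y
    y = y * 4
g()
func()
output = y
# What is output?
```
192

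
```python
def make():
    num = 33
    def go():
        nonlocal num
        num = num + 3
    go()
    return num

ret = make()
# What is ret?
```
36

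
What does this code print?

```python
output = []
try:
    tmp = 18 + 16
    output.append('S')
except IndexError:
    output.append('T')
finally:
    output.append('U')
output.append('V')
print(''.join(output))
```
SUV

finally runs after normal execution too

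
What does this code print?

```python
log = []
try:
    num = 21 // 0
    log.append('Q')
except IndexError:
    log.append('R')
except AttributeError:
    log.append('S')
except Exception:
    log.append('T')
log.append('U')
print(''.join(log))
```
TU

ZeroDivisionError not specifically caught, falls to Exception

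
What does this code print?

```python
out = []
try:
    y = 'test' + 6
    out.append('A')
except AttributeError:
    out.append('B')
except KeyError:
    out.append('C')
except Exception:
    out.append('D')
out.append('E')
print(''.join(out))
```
DE

TypeError not specifically caught, falls to Exception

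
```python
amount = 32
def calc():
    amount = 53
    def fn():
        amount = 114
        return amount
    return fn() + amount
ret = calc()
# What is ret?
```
167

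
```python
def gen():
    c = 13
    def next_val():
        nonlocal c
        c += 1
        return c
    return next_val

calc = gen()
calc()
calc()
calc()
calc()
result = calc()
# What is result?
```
18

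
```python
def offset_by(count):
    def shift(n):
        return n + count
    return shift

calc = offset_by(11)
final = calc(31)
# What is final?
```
42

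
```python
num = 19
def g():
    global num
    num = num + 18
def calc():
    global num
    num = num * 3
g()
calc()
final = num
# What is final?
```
111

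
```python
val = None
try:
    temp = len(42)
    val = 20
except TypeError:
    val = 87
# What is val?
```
87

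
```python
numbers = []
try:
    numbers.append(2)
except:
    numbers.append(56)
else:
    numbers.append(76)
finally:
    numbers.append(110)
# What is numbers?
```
[2, 76, 110]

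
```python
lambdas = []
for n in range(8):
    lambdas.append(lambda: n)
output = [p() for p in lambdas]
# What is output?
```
[7, 7, 7, 7, 7, 7, 7, 7]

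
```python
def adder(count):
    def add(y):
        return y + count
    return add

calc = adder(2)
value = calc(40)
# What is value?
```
42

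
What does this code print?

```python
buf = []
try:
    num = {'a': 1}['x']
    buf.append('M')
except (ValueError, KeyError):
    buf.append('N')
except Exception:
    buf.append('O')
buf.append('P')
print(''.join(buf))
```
NP

KeyError matches tuple containing it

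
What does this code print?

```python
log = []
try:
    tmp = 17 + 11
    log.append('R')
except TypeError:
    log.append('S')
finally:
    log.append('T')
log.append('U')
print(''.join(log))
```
RTU

finally runs after normal execution too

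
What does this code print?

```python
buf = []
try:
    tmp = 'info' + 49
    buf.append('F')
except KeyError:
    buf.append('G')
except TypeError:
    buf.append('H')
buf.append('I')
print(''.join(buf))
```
HI

TypeError is caught by its specific handler, not KeyError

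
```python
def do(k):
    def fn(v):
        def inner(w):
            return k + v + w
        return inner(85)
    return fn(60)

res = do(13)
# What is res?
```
158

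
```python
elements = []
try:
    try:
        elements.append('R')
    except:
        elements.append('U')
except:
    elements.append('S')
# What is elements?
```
['R']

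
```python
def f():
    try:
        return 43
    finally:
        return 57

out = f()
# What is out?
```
57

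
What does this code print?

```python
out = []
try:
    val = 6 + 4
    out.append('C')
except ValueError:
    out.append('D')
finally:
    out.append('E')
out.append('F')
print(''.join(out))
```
CEF

finally runs after normal execution too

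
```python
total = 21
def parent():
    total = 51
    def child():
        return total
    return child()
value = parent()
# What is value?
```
51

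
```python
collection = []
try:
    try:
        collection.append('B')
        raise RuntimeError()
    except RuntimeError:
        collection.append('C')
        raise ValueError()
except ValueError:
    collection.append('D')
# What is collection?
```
['B', 'C', 'D']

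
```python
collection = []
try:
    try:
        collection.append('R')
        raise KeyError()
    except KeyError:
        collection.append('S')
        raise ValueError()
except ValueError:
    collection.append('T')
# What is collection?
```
['R', 'S', 'T']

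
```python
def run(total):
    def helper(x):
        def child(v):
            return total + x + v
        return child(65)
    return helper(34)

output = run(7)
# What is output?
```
106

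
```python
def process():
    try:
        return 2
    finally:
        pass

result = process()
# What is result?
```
2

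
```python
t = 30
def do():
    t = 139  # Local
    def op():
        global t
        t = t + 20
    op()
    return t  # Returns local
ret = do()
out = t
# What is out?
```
50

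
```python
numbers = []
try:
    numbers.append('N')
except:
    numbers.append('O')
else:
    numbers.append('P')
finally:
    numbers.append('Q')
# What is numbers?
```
['N', 'P', 'Q']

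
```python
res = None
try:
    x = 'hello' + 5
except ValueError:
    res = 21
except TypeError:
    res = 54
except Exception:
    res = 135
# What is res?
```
54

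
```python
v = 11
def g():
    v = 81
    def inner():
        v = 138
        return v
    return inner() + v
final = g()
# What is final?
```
219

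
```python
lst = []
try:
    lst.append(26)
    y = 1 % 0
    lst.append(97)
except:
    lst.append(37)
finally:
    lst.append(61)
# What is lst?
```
[26, 37, 61]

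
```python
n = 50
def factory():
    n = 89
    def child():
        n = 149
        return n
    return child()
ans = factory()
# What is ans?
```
149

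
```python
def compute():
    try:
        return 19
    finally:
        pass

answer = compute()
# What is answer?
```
19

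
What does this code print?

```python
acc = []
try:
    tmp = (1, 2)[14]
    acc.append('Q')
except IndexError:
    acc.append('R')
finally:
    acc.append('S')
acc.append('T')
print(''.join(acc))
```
RST

finally always runs, even after exception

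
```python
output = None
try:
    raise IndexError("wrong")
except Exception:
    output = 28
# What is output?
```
28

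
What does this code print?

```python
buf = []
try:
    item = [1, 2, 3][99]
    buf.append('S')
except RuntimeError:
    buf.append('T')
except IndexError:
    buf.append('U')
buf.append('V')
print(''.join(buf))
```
UV

IndexError is caught by its specific handler, not RuntimeError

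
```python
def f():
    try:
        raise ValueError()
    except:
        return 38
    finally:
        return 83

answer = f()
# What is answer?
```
83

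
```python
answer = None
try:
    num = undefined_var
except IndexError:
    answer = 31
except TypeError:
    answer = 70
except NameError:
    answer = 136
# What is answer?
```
136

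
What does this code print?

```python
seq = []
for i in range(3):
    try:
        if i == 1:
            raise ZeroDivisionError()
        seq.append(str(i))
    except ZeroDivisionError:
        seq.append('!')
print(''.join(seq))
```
0!2

Exception on i=1 caught, loop continues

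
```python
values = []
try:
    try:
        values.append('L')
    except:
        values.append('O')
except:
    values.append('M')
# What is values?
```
['L']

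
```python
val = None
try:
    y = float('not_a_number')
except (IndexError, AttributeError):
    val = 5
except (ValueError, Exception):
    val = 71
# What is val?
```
71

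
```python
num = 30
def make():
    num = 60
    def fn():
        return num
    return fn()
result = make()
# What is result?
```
60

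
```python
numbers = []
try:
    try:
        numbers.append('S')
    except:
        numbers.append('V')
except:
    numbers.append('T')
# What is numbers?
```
['S']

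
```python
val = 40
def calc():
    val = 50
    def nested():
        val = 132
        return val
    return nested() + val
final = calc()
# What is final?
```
182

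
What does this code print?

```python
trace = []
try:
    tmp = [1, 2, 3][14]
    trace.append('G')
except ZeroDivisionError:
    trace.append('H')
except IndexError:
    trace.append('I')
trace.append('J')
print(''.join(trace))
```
IJ

IndexError is caught by its specific handler, not ZeroDivisionError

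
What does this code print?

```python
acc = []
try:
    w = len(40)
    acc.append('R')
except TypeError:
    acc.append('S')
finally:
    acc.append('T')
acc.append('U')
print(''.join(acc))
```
STU

finally always runs, even after exception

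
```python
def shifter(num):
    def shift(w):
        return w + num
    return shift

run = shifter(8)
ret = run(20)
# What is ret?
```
28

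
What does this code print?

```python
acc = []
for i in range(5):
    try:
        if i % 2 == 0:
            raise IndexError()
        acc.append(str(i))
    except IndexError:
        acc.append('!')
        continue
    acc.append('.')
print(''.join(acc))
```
!1.!3.!

continue in except skips rest of loop body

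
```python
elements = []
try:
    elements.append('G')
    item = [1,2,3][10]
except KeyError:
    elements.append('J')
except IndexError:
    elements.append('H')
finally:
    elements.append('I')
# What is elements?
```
['G', 'H', 'I']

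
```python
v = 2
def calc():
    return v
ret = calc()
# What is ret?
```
2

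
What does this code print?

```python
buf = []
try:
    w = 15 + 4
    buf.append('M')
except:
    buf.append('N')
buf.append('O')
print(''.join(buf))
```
MO

No exception, try block completes normally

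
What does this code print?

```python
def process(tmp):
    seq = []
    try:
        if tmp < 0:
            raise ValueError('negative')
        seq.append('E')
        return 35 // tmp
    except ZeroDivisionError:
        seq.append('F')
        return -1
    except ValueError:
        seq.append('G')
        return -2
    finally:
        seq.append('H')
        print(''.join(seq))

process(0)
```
EFH

tmp=0 causes ZeroDivisionError, caught, finally prints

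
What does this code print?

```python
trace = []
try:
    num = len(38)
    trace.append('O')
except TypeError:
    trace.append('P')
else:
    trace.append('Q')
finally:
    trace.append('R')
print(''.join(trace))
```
PR

Exception: except runs, else skipped, finally runs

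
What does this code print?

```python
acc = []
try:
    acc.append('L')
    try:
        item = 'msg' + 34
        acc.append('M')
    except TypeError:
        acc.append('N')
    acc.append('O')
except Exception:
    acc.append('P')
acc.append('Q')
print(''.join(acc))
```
LNOQ

Inner exception caught by inner handler, outer continues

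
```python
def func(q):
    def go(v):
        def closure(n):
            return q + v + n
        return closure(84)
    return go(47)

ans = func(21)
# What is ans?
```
152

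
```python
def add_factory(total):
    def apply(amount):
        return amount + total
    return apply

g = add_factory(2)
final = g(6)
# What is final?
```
8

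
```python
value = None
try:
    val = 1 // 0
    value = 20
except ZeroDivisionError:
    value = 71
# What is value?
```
71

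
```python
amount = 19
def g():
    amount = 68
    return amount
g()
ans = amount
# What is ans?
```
19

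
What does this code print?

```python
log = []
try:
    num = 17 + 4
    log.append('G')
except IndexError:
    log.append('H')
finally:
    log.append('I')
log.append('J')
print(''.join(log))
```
GIJ

finally runs after normal execution too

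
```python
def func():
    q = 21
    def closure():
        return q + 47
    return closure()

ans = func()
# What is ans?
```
68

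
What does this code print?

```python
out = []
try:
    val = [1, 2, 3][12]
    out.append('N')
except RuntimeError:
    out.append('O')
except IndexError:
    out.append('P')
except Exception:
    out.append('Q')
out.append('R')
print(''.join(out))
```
PR

IndexError matches before generic Exception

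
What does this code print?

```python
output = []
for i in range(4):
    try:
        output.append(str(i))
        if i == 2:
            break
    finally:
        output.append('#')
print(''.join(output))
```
0#1#2#

finally runs even when breaking out of loop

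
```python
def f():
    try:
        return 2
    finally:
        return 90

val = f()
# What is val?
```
90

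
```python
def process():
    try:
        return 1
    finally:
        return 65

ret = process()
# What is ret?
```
65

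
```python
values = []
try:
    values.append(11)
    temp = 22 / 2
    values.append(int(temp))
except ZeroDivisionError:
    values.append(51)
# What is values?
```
[11, 11]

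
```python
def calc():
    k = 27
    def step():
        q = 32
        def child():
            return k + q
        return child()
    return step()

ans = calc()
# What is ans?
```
59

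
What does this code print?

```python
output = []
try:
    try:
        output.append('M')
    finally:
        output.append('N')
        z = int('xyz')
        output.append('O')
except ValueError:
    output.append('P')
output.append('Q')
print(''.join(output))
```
MNPQ

Exception in inner finally caught by outer except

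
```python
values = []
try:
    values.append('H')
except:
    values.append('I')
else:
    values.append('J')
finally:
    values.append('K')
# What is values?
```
['H', 'J', 'K']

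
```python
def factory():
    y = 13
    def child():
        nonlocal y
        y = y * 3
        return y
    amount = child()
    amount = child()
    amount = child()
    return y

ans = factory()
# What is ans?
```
351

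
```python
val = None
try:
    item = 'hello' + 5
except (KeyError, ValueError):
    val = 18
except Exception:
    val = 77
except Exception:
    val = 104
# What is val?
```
77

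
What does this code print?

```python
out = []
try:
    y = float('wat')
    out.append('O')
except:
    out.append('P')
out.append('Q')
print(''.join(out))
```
PQ

Exception raised in try, caught by bare except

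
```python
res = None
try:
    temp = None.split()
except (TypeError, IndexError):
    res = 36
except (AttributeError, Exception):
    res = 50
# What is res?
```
50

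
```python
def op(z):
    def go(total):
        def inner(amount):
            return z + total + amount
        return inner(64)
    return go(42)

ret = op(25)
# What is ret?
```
131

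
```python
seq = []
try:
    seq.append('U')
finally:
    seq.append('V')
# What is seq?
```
['U', 'V']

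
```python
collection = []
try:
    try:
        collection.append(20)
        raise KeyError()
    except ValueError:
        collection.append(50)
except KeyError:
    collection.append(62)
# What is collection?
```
[20, 62]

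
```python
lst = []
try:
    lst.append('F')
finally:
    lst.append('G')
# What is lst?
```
['F', 'G']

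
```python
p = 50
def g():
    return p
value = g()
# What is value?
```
50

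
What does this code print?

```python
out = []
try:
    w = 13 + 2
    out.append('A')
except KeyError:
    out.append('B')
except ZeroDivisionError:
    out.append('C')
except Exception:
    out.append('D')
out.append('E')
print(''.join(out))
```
AE

No exception, try block completes normally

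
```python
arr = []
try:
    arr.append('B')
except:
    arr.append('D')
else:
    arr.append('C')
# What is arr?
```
['B', 'C']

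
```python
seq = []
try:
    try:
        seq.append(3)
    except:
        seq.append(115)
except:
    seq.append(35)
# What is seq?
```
[3]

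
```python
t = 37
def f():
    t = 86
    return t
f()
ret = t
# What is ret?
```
37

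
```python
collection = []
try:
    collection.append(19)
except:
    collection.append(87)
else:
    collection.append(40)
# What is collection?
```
[19, 40]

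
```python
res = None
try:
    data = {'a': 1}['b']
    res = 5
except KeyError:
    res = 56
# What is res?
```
56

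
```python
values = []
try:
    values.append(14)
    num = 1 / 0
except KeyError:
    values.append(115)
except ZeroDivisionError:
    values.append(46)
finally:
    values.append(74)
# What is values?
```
[14, 46, 74]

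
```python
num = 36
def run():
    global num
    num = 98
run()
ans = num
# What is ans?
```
98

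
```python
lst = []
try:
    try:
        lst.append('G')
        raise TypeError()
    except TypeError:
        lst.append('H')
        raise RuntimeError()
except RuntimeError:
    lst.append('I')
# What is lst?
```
['G', 'H', 'I']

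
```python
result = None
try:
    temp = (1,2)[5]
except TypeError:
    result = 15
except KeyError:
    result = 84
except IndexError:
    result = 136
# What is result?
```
136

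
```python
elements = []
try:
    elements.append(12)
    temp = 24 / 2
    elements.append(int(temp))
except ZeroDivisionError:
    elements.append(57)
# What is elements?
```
[12, 12]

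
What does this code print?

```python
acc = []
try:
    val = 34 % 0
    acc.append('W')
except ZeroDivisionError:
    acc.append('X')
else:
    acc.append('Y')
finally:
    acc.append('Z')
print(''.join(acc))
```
XZ

Exception: except runs, else skipped, finally runs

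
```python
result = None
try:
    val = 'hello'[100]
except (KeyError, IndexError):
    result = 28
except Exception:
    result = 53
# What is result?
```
28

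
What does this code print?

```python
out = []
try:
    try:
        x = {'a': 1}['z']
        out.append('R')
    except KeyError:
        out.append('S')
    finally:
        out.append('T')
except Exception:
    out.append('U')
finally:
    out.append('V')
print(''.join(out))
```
STV

Both finally blocks run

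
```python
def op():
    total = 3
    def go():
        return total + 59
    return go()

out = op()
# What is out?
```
62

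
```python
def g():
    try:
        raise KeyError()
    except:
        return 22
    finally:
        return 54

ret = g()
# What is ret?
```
54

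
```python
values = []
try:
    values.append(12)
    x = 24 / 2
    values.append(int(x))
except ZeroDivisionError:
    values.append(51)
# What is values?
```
[12, 12]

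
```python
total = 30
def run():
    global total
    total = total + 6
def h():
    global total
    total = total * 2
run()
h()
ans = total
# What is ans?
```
72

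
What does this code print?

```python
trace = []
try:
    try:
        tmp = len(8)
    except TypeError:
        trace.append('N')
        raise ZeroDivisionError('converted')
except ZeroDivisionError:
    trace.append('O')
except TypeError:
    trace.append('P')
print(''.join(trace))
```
NO

New ZeroDivisionError raised, caught by outer ZeroDivisionError handler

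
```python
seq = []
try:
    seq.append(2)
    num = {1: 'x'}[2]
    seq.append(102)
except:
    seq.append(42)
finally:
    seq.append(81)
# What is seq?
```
[2, 42, 81]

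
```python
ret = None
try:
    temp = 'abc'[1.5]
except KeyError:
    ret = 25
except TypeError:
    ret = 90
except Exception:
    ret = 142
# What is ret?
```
90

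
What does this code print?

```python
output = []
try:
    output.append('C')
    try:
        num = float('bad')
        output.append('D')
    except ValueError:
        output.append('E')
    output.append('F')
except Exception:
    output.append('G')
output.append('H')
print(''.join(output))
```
CEFH

Inner exception caught by inner handler, outer continues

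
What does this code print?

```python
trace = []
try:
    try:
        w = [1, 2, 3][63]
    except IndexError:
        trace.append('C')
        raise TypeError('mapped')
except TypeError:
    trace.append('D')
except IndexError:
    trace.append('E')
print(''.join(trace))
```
CD

New TypeError raised, caught by outer TypeError handler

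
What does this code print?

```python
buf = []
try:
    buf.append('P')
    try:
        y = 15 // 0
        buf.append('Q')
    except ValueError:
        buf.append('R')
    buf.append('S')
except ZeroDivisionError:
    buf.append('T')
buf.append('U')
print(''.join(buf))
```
PTU

Inner handler doesn't match, propagates to outer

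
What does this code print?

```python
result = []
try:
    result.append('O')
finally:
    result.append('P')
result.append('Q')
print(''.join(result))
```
OPQ

try/finally without except, no exception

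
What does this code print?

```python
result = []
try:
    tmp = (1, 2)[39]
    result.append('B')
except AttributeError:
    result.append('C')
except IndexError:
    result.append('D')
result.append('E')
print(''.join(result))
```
DE

IndexError is caught by its specific handler, not AttributeError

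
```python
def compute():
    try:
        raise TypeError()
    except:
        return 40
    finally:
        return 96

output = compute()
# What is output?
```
96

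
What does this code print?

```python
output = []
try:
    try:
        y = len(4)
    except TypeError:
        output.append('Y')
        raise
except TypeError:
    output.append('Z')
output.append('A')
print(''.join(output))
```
YZA

raise without argument re-raises current exception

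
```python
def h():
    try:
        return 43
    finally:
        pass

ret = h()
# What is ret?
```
43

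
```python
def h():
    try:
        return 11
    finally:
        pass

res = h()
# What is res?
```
11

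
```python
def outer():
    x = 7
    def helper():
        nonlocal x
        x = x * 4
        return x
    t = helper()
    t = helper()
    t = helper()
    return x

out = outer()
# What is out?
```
448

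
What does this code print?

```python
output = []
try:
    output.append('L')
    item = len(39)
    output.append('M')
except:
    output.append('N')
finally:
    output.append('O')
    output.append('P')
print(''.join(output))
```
LNOP

Code before exception runs, then except, then all of finally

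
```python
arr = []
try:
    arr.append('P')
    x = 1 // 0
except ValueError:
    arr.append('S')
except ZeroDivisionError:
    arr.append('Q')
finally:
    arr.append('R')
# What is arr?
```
['P', 'Q', 'R']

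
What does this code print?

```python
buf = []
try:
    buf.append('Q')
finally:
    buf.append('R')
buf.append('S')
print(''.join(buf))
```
QRS

try/finally without except, no exception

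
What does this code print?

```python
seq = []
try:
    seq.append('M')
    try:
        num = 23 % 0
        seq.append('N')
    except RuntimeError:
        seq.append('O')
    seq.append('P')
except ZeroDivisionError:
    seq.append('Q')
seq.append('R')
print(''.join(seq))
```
MQR

Inner handler doesn't match, propagates to outer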